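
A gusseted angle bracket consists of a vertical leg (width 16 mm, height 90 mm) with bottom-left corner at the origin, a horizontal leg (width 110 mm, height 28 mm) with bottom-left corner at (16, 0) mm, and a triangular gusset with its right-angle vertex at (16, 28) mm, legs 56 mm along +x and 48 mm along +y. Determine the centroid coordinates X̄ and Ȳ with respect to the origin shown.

X̄ = 47.20 mm, Ȳ = 28.49 mm

Part | A | x̄ᵢ | ȳᵢ | A·x̄ᵢ | A·ȳᵢ
vertical leg | 1440.00 | 8.00 | 45.00 | 11520.00 | 64800.00
horizontal leg | 3080.00 | 71.00 | 14.00 | 218680.00 | 43120.00
gusset | 1344.00 | 34.67 | 44.00 | 46592.00 | 59136.00
Σ | 5864.00 |  |  | 276792.00 | 167056.00
X̄ = 276792.00 / 5864.00 = 47.20 mm
Ȳ = 167056.00 / 5864.00 = 28.49 mm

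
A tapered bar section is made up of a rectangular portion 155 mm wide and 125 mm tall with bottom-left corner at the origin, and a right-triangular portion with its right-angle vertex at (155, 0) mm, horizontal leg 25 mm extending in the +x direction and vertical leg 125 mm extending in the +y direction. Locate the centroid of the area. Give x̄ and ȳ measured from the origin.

Part | A | x̄ᵢ | ȳᵢ | A·x̄ᵢ | A·ȳᵢ
rectangular portion | 19375.00 | 77.50 | 62.50 | 1501562.50 | 1210937.50
triangular portion | 1562.50 | 163.33 | 41.67 | 255208.33 | 65104.17
Σ | 20937.50 |  |  | 1756770.83 | 1276041.67
x̄ = 1756770.83 / 20937.50 = 83.91 mm
ȳ = 1276041.67 / 20937.50 = 60.95 mm

x̄ = 83.91 mm, ȳ = 60.95 mm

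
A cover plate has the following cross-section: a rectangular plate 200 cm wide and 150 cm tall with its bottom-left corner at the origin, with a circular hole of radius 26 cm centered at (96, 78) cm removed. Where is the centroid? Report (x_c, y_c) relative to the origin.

plate: A = 200 × 150 = 30000.00, centroid at (100.00, 75.00).
hole: A = −π·26² = -2123.72, centroid at (96.00, 78.00).
ΣA = 27876.28 cm², ΣAx_c = 2796123.20 cm³, ΣAy_c = 2084350.10 cm³.
x_c = 2796123.20/27876.28 = 100.30 cm; y_c = 2084350.10/27876.28 = 74.77 cm.

x_c = 100.30 cm, y_c = 74.77 cm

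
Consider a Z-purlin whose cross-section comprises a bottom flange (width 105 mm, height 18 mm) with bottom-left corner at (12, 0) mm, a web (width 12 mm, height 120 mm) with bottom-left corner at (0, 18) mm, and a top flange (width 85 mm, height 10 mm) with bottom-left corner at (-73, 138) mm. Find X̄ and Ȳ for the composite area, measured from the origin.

X̄ = 25.03 mm, Ȳ = 60.02 mm

Part | A | x̄ᵢ | ȳᵢ | A·x̄ᵢ | A·ȳᵢ
bottom flange | 1890.00 | 64.50 | 9.00 | 121905.00 | 17010.00
web | 1440.00 | 6.00 | 78.00 | 8640.00 | 112320.00
top flange | 850.00 | -30.50 | 143.00 | -25925.00 | 121550.00
Σ | 4180.00 |  |  | 104620.00 | 250880.00
X̄ = 104620.00 / 4180.00 = 25.03 mm
Ȳ = 250880.00 / 4180.00 = 60.02 mm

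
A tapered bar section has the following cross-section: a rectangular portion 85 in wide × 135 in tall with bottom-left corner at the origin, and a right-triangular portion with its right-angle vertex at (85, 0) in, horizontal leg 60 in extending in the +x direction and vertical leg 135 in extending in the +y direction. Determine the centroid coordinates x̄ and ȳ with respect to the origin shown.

x̄ = 58.80 in, ȳ = 61.63 in

rectangular portion: A = 85 × 135 = 11475.00, centroid at (42.50, 67.50).
triangular portion: A = ½·60·135 = 4050.00, centroid at (105.00, 45.00).
ΣA = 15525.00 in², ΣAx̄ = 912937.50 in³, ΣAȳ = 956812.50 in³.
x̄ = 912937.50/15525.00 = 58.80 in; ȳ = 956812.50/15525.00 = 61.63 in.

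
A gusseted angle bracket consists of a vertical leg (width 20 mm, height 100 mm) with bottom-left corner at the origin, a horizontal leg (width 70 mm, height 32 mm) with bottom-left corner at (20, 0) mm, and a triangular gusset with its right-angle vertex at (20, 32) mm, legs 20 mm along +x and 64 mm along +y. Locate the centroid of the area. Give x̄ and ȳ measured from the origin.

x̄ = 32.84 mm, ȳ = 34.83 mm

vertical leg: A = 20 × 100 = 2000.00, centroid at (10.00, 50.00).
horizontal leg: A = 70 × 32 = 2240.00, centroid at (55.00, 16.00).
gusset: A = ½·20·64 = 640.00, centroid at (26.67, 53.33).
ΣA = 4880.00 mm²
ΣAx̄ = (2000.00)(10.00) + (2240.00)(55.00) + (640.00)(26.67) = 160266.67 mm³
ΣAȳ = (2000.00)(50.00) + (2240.00)(16.00) + (640.00)(53.33) = 169973.33 mm³
x̄ = 160266.67 / 4880.00 = 32.84 mm
ȳ = 169973.33 / 4880.00 = 34.83 mm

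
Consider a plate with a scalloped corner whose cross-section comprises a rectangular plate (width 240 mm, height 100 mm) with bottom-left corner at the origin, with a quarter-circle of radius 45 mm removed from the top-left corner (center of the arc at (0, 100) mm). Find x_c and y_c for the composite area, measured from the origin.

Part | A | x̄ᵢ | ȳᵢ | A·x̄ᵢ | A·ȳᵢ
plate | 24000.00 | 120.00 | 50.00 | 2880000.00 | 1200000.00
removed quarter-circle | -1590.43 | 19.10 | 80.90 | -30375.00 | -128668.13
Σ | 22409.57 |  |  | 2849625.00 | 1071331.87
x_c = 2849625.00 / 22409.57 = 127.16 mm
y_c = 1071331.87 / 22409.57 = 47.81 mm

x_c = 127.16 mm, y_c = 47.81 mm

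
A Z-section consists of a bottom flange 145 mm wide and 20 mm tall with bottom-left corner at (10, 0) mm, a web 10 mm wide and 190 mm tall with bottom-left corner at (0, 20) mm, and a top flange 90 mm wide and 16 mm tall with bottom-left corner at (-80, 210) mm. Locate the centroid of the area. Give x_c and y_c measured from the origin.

x_c = 31.79 mm, y_c = 89.97 mm

Part | A | x̄ᵢ | ȳᵢ | A·x̄ᵢ | A·ȳᵢ
bottom flange | 2900.00 | 82.50 | 10.00 | 239250.00 | 29000.00
web | 1900.00 | 5.00 | 115.00 | 9500.00 | 218500.00
top flange | 1440.00 | -35.00 | 218.00 | -50400.00 | 313920.00
Σ | 6240.00 |  |  | 198350.00 | 561420.00
x_c = 198350.00 / 6240.00 = 31.79 mm
y_c = 561420.00 / 6240.00 = 89.97 mm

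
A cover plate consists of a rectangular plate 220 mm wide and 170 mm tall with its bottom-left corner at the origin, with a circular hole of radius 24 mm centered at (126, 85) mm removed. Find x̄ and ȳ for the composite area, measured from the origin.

x̄ = 109.19 mm, ȳ = 85.00 mm

plate: A = 220 × 170 = 37400.00, centroid at (110.00, 85.00).
hole: A = −π·24² = -1809.56, centroid at (126.00, 85.00).
ΣA = 35590.44 mm², ΣAx̄ = 3885995.77 mm³, ΣAȳ = 3025187.62 mm³.
x̄ = 3885995.77/35590.44 = 109.19 mm; ȳ = 3025187.62/35590.44 = 85.00 mm.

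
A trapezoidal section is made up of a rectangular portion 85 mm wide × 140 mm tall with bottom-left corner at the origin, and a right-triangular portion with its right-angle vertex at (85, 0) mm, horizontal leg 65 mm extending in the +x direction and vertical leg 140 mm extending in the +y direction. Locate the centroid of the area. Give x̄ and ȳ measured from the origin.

x̄ = 60.25 mm, ȳ = 63.55 mm

Part | A | x̄ᵢ | ȳᵢ | A·x̄ᵢ | A·ȳᵢ
rectangular portion | 11900.00 | 42.50 | 70.00 | 505750.00 | 833000.00
triangular portion | 4550.00 | 106.67 | 46.67 | 485333.33 | 212333.33
Σ | 16450.00 |  |  | 991083.33 | 1045333.33
x̄ = 991083.33 / 16450.00 = 60.25 mm
ȳ = 1045333.33 / 16450.00 = 63.55 mm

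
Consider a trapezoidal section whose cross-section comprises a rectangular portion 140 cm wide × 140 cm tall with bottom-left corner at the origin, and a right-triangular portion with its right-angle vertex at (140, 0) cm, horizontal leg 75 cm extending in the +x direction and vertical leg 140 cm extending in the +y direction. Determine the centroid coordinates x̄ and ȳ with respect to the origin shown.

x̄ = 90.07 cm, ȳ = 65.07 cm

rectangular portion: A = 140 × 140 = 19600.00, centroid at (70.00, 70.00).
triangular portion: A = ½·75·140 = 5250.00, centroid at (165.00, 46.67).
ΣA = 24850.00 cm², ΣAx̄ = 2238250.00 cm³, ΣAȳ = 1617000.00 cm³.
x̄ = 2238250.00/24850.00 = 90.07 cm; ȳ = 1617000.00/24850.00 = 65.07 cm.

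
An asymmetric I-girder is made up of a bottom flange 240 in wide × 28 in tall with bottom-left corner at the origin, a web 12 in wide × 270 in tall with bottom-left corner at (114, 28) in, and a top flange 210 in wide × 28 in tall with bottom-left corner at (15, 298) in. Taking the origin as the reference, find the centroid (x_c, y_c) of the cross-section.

x_c = 120.00 in, y_c = 155.10 in

bottom flange: A = 240 × 28 = 6720.00, centroid at (120.00, 14.00).
web: A = 12 × 270 = 3240.00, centroid at (120.00, 163.00).
top flange: A = 210 × 28 = 5880.00, centroid at (120.00, 312.00).
ΣA = 15840.00 in², ΣAx_c = 1900800.00 in³, ΣAy_c = 2456760.00 in³.
x_c = 1900800.00/15840.00 = 120.00 in; y_c = 2456760.00/15840.00 = 155.10 in.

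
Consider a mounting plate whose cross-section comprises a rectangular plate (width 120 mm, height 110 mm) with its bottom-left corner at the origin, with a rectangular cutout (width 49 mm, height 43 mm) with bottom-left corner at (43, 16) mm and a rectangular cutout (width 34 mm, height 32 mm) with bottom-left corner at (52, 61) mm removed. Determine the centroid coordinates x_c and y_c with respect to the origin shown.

plate: A = 120 × 110 = 13200.00, centroid at (60.00, 55.00).
hole 1: A = −(49 × 43) = -2107.00, centroid at (67.50, 37.50).
hole 2: A = −(34 × 32) = -1088.00, centroid at (69.00, 77.00).
ΣA = 10005.00 mm²
ΣAx_c = (13200.00)(60.00) + (-2107.00)(67.50) + (-1088.00)(69.00) = 574705.50 mm³
ΣAy_c = (13200.00)(55.00) + (-2107.00)(37.50) + (-1088.00)(77.00) = 563211.50 mm³
x_c = 574705.50 / 10005.00 = 57.44 mm
y_c = 563211.50 / 10005.00 = 56.29 mm

x_c = 57.44 mm, y_c = 56.29 mm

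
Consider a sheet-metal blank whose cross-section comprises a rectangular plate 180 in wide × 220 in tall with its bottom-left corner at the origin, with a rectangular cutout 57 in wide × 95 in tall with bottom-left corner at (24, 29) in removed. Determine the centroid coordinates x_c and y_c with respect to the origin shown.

Part | A | x̄ᵢ | ȳᵢ | A·x̄ᵢ | A·ȳᵢ
plate | 39600.00 | 90.00 | 110.00 | 3564000.00 | 4356000.00
hole | -5415.00 | 52.50 | 76.50 | -284287.50 | -414247.50
Σ | 34185.00 |  |  | 3279712.50 | 3941752.50
x_c = 3279712.50 / 34185.00 = 95.94 in
y_c = 3941752.50 / 34185.00 = 115.31 in

x_c = 95.94 in, y_c = 115.31 in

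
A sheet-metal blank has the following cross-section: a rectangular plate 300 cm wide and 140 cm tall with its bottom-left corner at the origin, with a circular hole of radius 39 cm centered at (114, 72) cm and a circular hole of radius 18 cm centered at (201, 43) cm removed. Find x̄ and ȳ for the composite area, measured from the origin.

x̄ = 153.32 cm, ȳ = 70.50 cm

Part | A | x̄ᵢ | ȳᵢ | A·x̄ᵢ | A·ȳᵢ
plate | 42000.00 | 150.00 | 70.00 | 6300000.00 | 2940000.00
hole 1 | -4778.36 | 114.00 | 72.00 | -544733.32 | -344042.09
hole 2 | -1017.88 | 201.00 | 43.00 | -204593.08 | -43768.67
Σ | 36203.76 |  |  | 5550673.60 | 2552189.24
x̄ = 5550673.60 / 36203.76 = 153.32 cm
ȳ = 2552189.24 / 36203.76 = 70.50 cm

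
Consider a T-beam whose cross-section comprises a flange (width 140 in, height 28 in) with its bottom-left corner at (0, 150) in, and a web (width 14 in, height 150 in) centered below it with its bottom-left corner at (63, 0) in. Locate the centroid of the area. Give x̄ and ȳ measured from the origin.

x̄ = 70.00 in, ȳ = 132.95 in

web: A = 14 × 150 = 2100.00, centroid at (70.00, 75.00).
flange: A = 140 × 28 = 3920.00, centroid at (70.00, 164.00).
ΣA = 6020.00 in²
ΣAx̄ = (2100.00)(70.00) + (3920.00)(70.00) = 421400.00 in³
ΣAȳ = (2100.00)(75.00) + (3920.00)(164.00) = 800380.00 in³
x̄ = 421400.00 / 6020.00 = 70.00 in
ȳ = 800380.00 / 6020.00 = 132.95 in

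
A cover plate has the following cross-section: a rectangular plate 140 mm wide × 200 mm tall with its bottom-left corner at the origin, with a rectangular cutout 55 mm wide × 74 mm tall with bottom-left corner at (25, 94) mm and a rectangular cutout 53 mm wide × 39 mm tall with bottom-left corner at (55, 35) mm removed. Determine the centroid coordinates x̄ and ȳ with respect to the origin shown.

Part | A | x̄ᵢ | ȳᵢ | A·x̄ᵢ | A·ȳᵢ
plate | 28000.00 | 70.00 | 100.00 | 1960000.00 | 2800000.00
hole 1 | -4070.00 | 52.50 | 131.00 | -213675.00 | -533170.00
hole 2 | -2067.00 | 81.50 | 54.50 | -168460.50 | -112651.50
Σ | 21863.00 |  |  | 1577864.50 | 2154178.50
x̄ = 1577864.50 / 21863.00 = 72.17 mm
ȳ = 2154178.50 / 21863.00 = 98.53 mm

x̄ = 72.17 mm, ȳ = 98.53 mm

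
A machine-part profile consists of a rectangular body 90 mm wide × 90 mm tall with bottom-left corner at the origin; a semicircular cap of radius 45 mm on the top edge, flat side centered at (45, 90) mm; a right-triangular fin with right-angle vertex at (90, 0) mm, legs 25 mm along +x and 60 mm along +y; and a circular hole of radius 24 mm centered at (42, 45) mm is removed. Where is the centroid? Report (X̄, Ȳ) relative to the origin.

rectangular body: A = 90 × 90 = 8100.00, centroid at (45.00, 45.00).
semicircular top: A = ½π·45² = 3180.86, centroid at (45.00, 109.10).
triangular fin: A = ½·25·60 = 750.00, centroid at (98.33, 20.00).
hole: A = −π·24² = -1809.56, centroid at (42.00, 45.00).
ΣA = 10221.31 mm², ΣAX̄ = 505387.41 mm³, ΣAȲ = 645097.55 mm³.
X̄ = 505387.41/10221.31 = 49.44 mm; Ȳ = 645097.55/10221.31 = 63.11 mm.

X̄ = 49.44 mm, Ȳ = 63.11 mm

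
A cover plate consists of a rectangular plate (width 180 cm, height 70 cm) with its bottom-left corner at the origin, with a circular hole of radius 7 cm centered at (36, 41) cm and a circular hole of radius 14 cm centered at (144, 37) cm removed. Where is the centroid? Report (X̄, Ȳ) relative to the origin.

X̄ = 87.89 cm, Ȳ = 34.82 cm

Part | A | x̄ᵢ | ȳᵢ | A·x̄ᵢ | A·ȳᵢ
plate | 12600.00 | 90.00 | 35.00 | 1134000.00 | 441000.00
hole 1 | -153.94 | 36.00 | 41.00 | -5541.77 | -6311.46
hole 2 | -615.75 | 144.00 | 37.00 | -88668.31 | -22782.83
Σ | 11830.31 |  |  | 1039789.92 | 411905.71
X̄ = 1039789.92 / 11830.31 = 87.89 cm
Ȳ = 411905.71 / 11830.31 = 34.82 cm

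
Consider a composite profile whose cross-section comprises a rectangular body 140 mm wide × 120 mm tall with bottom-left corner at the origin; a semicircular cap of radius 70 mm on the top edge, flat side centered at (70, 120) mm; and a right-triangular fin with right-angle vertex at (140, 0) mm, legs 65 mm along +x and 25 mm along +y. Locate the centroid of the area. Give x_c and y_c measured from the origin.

x_c = 72.94 mm, y_c = 85.62 mm

rectangular body: A = 140 × 120 = 16800.00, centroid at (70.00, 60.00).
semicircular top: A = ½π·70² = 7696.90, centroid at (70.00, 149.71).
triangular fin: A = ½·65·25 = 812.50, centroid at (161.67, 8.33).
ΣA = 25309.40 mm², ΣAx_c = 1846137.31 mm³, ΣAy_c = 2167065.74 mm³.
x_c = 1846137.31/25309.40 = 72.94 mm; y_c = 2167065.74/25309.40 = 85.62 mm.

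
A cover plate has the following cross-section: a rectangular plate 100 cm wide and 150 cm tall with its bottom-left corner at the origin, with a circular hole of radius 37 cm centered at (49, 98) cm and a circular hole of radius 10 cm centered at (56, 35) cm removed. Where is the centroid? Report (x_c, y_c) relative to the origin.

x_c = 50.23 cm, y_c = 66.68 cm

plate: A = 100 × 150 = 15000.00, centroid at (50.00, 75.00).
hole 1: A = −π·37² = -4300.84, centroid at (49.00, 98.00).
hole 2: A = −π·10² = -314.16, centroid at (56.00, 35.00).
ΣA = 10385.00 cm²
ΣAx_c = (15000.00)(50.00) + (-4300.84)(49.00) + (-314.16)(56.00) = 521665.90 cm³
ΣAy_c = (15000.00)(75.00) + (-4300.84)(98.00) + (-314.16)(35.00) = 692522.07 cm³
x_c = 521665.90 / 10385.00 = 50.23 cm
y_c = 692522.07 / 10385.00 = 66.68 cm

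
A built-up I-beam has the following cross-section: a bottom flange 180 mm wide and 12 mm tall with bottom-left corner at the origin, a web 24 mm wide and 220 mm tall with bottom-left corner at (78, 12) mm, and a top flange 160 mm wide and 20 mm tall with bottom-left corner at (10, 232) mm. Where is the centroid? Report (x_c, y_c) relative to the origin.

Part | A | x̄ᵢ | ȳᵢ | A·x̄ᵢ | A·ȳᵢ
bottom flange | 2160.00 | 90.00 | 6.00 | 194400.00 | 12960.00
web | 5280.00 | 90.00 | 122.00 | 475200.00 | 644160.00
top flange | 3200.00 | 90.00 | 242.00 | 288000.00 | 774400.00
Σ | 10640.00 |  |  | 957600.00 | 1431520.00
x_c = 957600.00 / 10640.00 = 90.00 mm
y_c = 1431520.00 / 10640.00 = 134.54 mm

x_c = 90.00 mm, y_c = 134.54 mm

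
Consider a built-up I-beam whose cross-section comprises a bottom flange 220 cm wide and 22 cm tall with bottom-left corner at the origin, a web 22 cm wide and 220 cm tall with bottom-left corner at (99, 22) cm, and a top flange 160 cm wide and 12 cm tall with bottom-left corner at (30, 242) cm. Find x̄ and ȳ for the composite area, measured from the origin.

bottom flange: A = 220 × 22 = 4840.00, centroid at (110.00, 11.00).
web: A = 22 × 220 = 4840.00, centroid at (110.00, 132.00).
top flange: A = 160 × 12 = 1920.00, centroid at (110.00, 248.00).
ΣA = 11600.00 cm², ΣAx̄ = 1276000.00 cm³, ΣAȳ = 1168280.00 cm³.
x̄ = 1276000.00/11600.00 = 110.00 cm; ȳ = 1168280.00/11600.00 = 100.71 cm.

x̄ = 110.00 cm, ȳ = 100.71 cm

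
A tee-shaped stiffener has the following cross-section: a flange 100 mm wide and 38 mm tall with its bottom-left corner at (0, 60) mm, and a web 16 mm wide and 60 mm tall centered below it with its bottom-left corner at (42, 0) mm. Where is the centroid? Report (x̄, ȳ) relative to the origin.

x̄ = 50.00 mm, ȳ = 69.12 mm

Part | A | x̄ᵢ | ȳᵢ | A·x̄ᵢ | A·ȳᵢ
web | 960.00 | 50.00 | 30.00 | 48000.00 | 28800.00
flange | 3800.00 | 50.00 | 79.00 | 190000.00 | 300200.00
Σ | 4760.00 |  |  | 238000.00 | 329000.00
x̄ = 238000.00 / 4760.00 = 50.00 mm
ȳ = 329000.00 / 4760.00 = 69.12 mm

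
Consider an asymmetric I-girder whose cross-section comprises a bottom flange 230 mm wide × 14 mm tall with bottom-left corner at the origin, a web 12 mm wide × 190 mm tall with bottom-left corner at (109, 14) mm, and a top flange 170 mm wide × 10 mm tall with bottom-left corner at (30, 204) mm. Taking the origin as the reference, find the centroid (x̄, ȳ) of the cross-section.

bottom flange: A = 230 × 14 = 3220.00, centroid at (115.00, 7.00).
web: A = 12 × 190 = 2280.00, centroid at (115.00, 109.00).
top flange: A = 170 × 10 = 1700.00, centroid at (115.00, 209.00).
ΣA = 7200.00 mm², ΣAx̄ = 828000.00 mm³, ΣAȳ = 626360.00 mm³.
x̄ = 828000.00/7200.00 = 115.00 mm; ȳ = 626360.00/7200.00 = 86.99 mm.

x̄ = 115.00 mm, ȳ = 86.99 mm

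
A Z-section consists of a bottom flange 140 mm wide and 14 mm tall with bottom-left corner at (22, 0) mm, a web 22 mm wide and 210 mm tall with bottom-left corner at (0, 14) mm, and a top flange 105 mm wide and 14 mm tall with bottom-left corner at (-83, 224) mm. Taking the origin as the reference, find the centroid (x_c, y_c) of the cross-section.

bottom flange: A = 140 × 14 = 1960.00, centroid at (92.00, 7.00).
web: A = 22 × 210 = 4620.00, centroid at (11.00, 119.00).
top flange: A = 105 × 14 = 1470.00, centroid at (-30.50, 231.00).
ΣA = 8050.00 mm²
ΣAx_c = (1960.00)(92.00) + (4620.00)(11.00) + (1470.00)(-30.50) = 186305.00 mm³
ΣAy_c = (1960.00)(7.00) + (4620.00)(119.00) + (1470.00)(231.00) = 903070.00 mm³
x_c = 186305.00 / 8050.00 = 23.14 mm
y_c = 903070.00 / 8050.00 = 112.18 mm

x_c = 23.14 mm, y_c = 112.18 mm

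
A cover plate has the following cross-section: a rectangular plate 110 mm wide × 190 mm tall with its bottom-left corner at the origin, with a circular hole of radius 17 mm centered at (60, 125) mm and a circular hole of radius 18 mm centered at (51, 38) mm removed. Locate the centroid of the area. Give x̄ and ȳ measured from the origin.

x̄ = 54.98 mm, ȳ = 96.62 mm

Part | A | x̄ᵢ | ȳᵢ | A·x̄ᵢ | A·ȳᵢ
plate | 20900.00 | 55.00 | 95.00 | 1149500.00 | 1985500.00
hole 1 | -907.92 | 60.00 | 125.00 | -54475.22 | -113490.03
hole 2 | -1017.88 | 51.00 | 38.00 | -51911.68 | -38679.29
Σ | 18974.20 |  |  | 1043113.11 | 1833330.68
x̄ = 1043113.11 / 18974.20 = 54.98 mm
ȳ = 1833330.68 / 18974.20 = 96.62 mm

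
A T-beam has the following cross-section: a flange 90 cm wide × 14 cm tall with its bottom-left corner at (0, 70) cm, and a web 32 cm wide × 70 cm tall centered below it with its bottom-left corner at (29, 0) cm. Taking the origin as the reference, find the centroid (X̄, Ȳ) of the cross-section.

Part | A | x̄ᵢ | ȳᵢ | A·x̄ᵢ | A·ȳᵢ
web | 2240.00 | 45.00 | 35.00 | 100800.00 | 78400.00
flange | 1260.00 | 45.00 | 77.00 | 56700.00 | 97020.00
Σ | 3500.00 |  |  | 157500.00 | 175420.00
X̄ = 157500.00 / 3500.00 = 45.00 cm
Ȳ = 175420.00 / 3500.00 = 50.12 cm

X̄ = 45.00 cm, Ȳ = 50.12 cm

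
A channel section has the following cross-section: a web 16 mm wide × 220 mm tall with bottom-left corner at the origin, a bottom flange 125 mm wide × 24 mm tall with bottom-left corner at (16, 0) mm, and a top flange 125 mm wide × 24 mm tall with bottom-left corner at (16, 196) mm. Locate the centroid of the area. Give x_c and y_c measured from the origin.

x_c = 52.43 mm, y_c = 110.00 mm

web: A = 16 × 220 = 3520.00, centroid at (8.00, 110.00).
bottom flange: A = 125 × 24 = 3000.00, centroid at (78.50, 12.00).
top flange: A = 125 × 24 = 3000.00, centroid at (78.50, 208.00).
ΣA = 9520.00 mm², ΣAx_c = 499160.00 mm³, ΣAy_c = 1047200.00 mm³.
x_c = 499160.00/9520.00 = 52.43 mm; y_c = 1047200.00/9520.00 = 110.00 mm.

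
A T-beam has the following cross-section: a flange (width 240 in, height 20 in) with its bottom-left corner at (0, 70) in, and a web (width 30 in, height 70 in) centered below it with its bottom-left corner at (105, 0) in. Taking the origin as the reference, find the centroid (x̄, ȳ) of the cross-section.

web: A = 30 × 70 = 2100.00, centroid at (120.00, 35.00).
flange: A = 240 × 20 = 4800.00, centroid at (120.00, 80.00).
ΣA = 6900.00 in², ΣAx̄ = 828000.00 in³, ΣAȳ = 457500.00 in³.
x̄ = 828000.00/6900.00 = 120.00 in; ȳ = 457500.00/6900.00 = 66.30 in.

x̄ = 120.00 in, ȳ = 66.30 in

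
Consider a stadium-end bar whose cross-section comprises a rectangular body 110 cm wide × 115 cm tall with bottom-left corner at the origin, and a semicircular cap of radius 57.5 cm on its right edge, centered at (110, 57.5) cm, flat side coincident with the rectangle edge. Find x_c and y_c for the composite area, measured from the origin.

x_c = 78.11 cm, y_c = 57.50 cm

Part | A | x̄ᵢ | ȳᵢ | A·x̄ᵢ | A·ȳᵢ
rectangular body | 12650.00 | 55.00 | 57.50 | 695750.00 | 727375.00
semicircular end | 5193.45 | 134.40 | 57.50 | 698018.57 | 298623.11
Σ | 17843.45 |  |  | 1393768.57 | 1025998.11
x_c = 1393768.57 / 17843.45 = 78.11 cm
y_c = 1025998.11 / 17843.45 = 57.50 cm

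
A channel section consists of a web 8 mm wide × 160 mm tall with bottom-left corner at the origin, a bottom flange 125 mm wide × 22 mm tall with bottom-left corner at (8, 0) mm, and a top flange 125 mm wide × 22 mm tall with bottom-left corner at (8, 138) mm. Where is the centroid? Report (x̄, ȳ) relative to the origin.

Part | A | x̄ᵢ | ȳᵢ | A·x̄ᵢ | A·ȳᵢ
web | 1280.00 | 4.00 | 80.00 | 5120.00 | 102400.00
bottom flange | 2750.00 | 70.50 | 11.00 | 193875.00 | 30250.00
top flange | 2750.00 | 70.50 | 149.00 | 193875.00 | 409750.00
Σ | 6780.00 |  |  | 392870.00 | 542400.00
x̄ = 392870.00 / 6780.00 = 57.95 mm
ȳ = 542400.00 / 6780.00 = 80.00 mm

x̄ = 57.95 mm, ȳ = 80.00 mm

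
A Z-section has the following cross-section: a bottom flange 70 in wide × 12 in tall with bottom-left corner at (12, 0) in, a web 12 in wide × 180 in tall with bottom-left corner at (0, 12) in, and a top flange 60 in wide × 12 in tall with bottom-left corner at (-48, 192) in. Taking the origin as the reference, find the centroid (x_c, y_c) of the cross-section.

x_c = 10.61 in, y_c = 98.90 in

bottom flange: A = 70 × 12 = 840.00, centroid at (47.00, 6.00).
web: A = 12 × 180 = 2160.00, centroid at (6.00, 102.00).
top flange: A = 60 × 12 = 720.00, centroid at (-18.00, 198.00).
ΣA = 3720.00 in², ΣAx_c = 39480.00 in³, ΣAy_c = 367920.00 in³.
x_c = 39480.00/3720.00 = 10.61 in; y_c = 367920.00/3720.00 = 98.90 in.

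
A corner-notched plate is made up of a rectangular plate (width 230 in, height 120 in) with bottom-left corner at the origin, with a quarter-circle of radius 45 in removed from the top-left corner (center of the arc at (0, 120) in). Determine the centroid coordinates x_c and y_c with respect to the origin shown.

x_c = 120.86 in, y_c = 57.50 in

plate: A = 230 × 120 = 27600.00, centroid at (115.00, 60.00).
removed quarter-circle: A = −¼π·45² = -1590.43, centroid at (19.10, 100.90).
ΣA = 26009.57 in²
ΣAx_c = (27600.00)(115.00) + (-1590.43)(19.10) = 3143625.00 in³
ΣAy_c = (27600.00)(60.00) + (-1590.43)(100.90) = 1495523.25 in³
x_c = 3143625.00 / 26009.57 = 120.86 in
y_c = 1495523.25 / 26009.57 = 57.50 in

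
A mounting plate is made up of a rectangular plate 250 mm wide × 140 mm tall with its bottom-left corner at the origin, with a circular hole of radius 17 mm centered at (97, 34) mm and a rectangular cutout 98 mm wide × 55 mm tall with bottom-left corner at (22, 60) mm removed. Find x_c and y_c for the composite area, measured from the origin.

plate: A = 250 × 140 = 35000.00, centroid at (125.00, 70.00).
hole 1: A = −π·17² = -907.92, centroid at (97.00, 34.00).
hole 2: A = −(98 × 55) = -5390.00, centroid at (71.00, 87.50).
ΣA = 28702.08 mm², ΣAx_c = 3904241.73 mm³, ΣAy_c = 1947505.71 mm³.
x_c = 3904241.73/28702.08 = 136.03 mm; y_c = 1947505.71/28702.08 = 67.85 mm.

x_c = 136.03 mm, y_c = 67.85 mm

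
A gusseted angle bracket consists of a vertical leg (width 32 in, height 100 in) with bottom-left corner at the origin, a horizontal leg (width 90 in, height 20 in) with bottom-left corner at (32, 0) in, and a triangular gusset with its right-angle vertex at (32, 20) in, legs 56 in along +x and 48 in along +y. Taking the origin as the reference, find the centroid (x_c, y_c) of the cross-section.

x_c = 40.65 in, y_c = 35.68 in

vertical leg: A = 32 × 100 = 3200.00, centroid at (16.00, 50.00).
horizontal leg: A = 90 × 20 = 1800.00, centroid at (77.00, 10.00).
gusset: A = ½·56·48 = 1344.00, centroid at (50.67, 36.00).
ΣA = 6344.00 in²
ΣAx_c = (3200.00)(16.00) + (1800.00)(77.00) + (1344.00)(50.67) = 257896.00 in³
ΣAy_c = (3200.00)(50.00) + (1800.00)(10.00) + (1344.00)(36.00) = 226384.00 in³
x_c = 257896.00 / 6344.00 = 40.65 in
y_c = 226384.00 / 6344.00 = 35.68 in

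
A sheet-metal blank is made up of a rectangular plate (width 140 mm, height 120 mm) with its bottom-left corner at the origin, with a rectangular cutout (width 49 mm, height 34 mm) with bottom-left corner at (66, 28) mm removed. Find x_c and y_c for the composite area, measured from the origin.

x_c = 67.74 mm, y_c = 61.65 mm

plate: A = 140 × 120 = 16800.00, centroid at (70.00, 60.00).
hole: A = −(49 × 34) = -1666.00, centroid at (90.50, 45.00).
ΣA = 15134.00 mm²
ΣAx_c = (16800.00)(70.00) + (-1666.00)(90.50) = 1025227.00 mm³
ΣAy_c = (16800.00)(60.00) + (-1666.00)(45.00) = 933030.00 mm³
x_c = 1025227.00 / 15134.00 = 67.74 mm
y_c = 933030.00 / 15134.00 = 61.65 mm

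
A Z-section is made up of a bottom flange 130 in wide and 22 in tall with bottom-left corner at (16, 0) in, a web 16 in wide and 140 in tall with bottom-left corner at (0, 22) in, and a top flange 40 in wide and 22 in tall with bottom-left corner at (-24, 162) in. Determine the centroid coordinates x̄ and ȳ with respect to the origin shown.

Part | A | x̄ᵢ | ȳᵢ | A·x̄ᵢ | A·ȳᵢ
bottom flange | 2860.00 | 81.00 | 11.00 | 231660.00 | 31460.00
web | 2240.00 | 8.00 | 92.00 | 17920.00 | 206080.00
top flange | 880.00 | -4.00 | 173.00 | -3520.00 | 152240.00
Σ | 5980.00 |  |  | 246060.00 | 389780.00
x̄ = 246060.00 / 5980.00 = 41.15 in
ȳ = 389780.00 / 5980.00 = 65.18 in

x̄ = 41.15 in, ȳ = 65.18 in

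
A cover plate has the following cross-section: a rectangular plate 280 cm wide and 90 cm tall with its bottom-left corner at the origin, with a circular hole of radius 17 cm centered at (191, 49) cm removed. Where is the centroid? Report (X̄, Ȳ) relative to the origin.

plate: A = 280 × 90 = 25200.00, centroid at (140.00, 45.00).
hole: A = −π·17² = -907.92, centroid at (191.00, 49.00).
ΣA = 24292.08 cm², ΣAX̄ = 3354587.23 cm³, ΣAȲ = 1089511.91 cm³.
X̄ = 3354587.23/24292.08 = 138.09 cm; Ȳ = 1089511.91/24292.08 = 44.85 cm.

X̄ = 138.09 cm, Ȳ = 44.85 cm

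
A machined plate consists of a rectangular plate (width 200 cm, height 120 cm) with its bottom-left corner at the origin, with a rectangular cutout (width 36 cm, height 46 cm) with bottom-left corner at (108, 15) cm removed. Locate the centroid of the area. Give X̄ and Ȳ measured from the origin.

X̄ = 98.07 cm, Ȳ = 61.63 cm

plate: A = 200 × 120 = 24000.00, centroid at (100.00, 60.00).
hole: A = −(36 × 46) = -1656.00, centroid at (126.00, 38.00).
ΣA = 22344.00 cm²
ΣAX̄ = (24000.00)(100.00) + (-1656.00)(126.00) = 2191344.00 cm³
ΣAȲ = (24000.00)(60.00) + (-1656.00)(38.00) = 1377072.00 cm³
X̄ = 2191344.00 / 22344.00 = 98.07 cm
Ȳ = 1377072.00 / 22344.00 = 61.63 cm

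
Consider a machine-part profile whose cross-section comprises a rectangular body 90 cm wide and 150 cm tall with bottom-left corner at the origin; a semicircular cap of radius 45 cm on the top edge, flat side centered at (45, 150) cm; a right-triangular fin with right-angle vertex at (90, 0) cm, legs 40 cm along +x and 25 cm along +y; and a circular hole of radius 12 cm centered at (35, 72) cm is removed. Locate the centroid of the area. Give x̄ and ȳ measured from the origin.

x̄ = 47.01 cm, ȳ = 90.98 cm

Part | A | x̄ᵢ | ȳᵢ | A·x̄ᵢ | A·ȳᵢ
rectangular body | 13500.00 | 45.00 | 75.00 | 607500.00 | 1012500.00
semicircular top | 3180.86 | 45.00 | 169.10 | 143138.82 | 537879.38
triangular fin | 500.00 | 103.33 | 8.33 | 51666.67 | 4166.67
hole | -452.39 | 35.00 | 72.00 | -15833.63 | -32572.03
Σ | 16728.47 |  |  | 786471.85 | 1521974.02
x̄ = 786471.85 / 16728.47 = 47.01 cm
ȳ = 1521974.02 / 16728.47 = 90.98 cm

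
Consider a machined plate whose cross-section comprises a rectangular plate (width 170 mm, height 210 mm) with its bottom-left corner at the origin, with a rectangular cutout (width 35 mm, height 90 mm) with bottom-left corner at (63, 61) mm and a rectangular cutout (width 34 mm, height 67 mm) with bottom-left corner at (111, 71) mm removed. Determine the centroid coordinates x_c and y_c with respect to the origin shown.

plate: A = 170 × 210 = 35700.00, centroid at (85.00, 105.00).
hole 1: A = −(35 × 90) = -3150.00, centroid at (80.50, 106.00).
hole 2: A = −(34 × 67) = -2278.00, centroid at (128.00, 104.50).
ΣA = 30272.00 mm², ΣAx_c = 2489341.00 mm³, ΣAy_c = 3176549.00 mm³.
x_c = 2489341.00/30272.00 = 82.23 mm; y_c = 3176549.00/30272.00 = 104.93 mm.

x_c = 82.23 mm, y_c = 104.93 mm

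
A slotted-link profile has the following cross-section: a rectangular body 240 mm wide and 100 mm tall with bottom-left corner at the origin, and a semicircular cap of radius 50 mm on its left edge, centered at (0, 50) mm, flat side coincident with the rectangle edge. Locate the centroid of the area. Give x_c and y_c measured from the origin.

x_c = 100.14 mm, y_c = 50.00 mm

rectangular body: A = 240 × 100 = 24000.00, centroid at (120.00, 50.00).
semicircular end: A = ½π·50² = 3926.99, centroid at (-21.22, 50.00).
ΣA = 27926.99 mm²
ΣAx_c = (24000.00)(120.00) + (3926.99)(-21.22) = 2796666.67 mm³
ΣAy_c = (24000.00)(50.00) + (3926.99)(50.00) = 1396349.54 mm³
x_c = 2796666.67 / 27926.99 = 100.14 mm
y_c = 1396349.54 / 27926.99 = 50.00 mm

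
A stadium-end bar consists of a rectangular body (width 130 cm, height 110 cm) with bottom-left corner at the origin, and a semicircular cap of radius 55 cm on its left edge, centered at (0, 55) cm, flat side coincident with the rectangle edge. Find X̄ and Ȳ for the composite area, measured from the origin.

X̄ = 42.97 cm, Ȳ = 55.00 cm

rectangular body: A = 130 × 110 = 14300.00, centroid at (65.00, 55.00).
semicircular end: A = ½π·55² = 4751.66, centroid at (-23.34, 55.00).
ΣA = 19051.66 cm²
ΣAX̄ = (14300.00)(65.00) + (4751.66)(-23.34) = 818583.33 cm³
ΣAȲ = (14300.00)(55.00) + (4751.66)(55.00) = 1047841.24 cm³
X̄ = 818583.33 / 19051.66 = 42.97 cm
Ȳ = 1047841.24 / 19051.66 = 55.00 cm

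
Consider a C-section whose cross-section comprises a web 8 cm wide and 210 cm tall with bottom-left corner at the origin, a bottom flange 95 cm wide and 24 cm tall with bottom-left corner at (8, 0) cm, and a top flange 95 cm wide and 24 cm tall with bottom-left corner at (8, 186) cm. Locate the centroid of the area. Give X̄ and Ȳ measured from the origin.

web: A = 8 × 210 = 1680.00, centroid at (4.00, 105.00).
bottom flange: A = 95 × 24 = 2280.00, centroid at (55.50, 12.00).
top flange: A = 95 × 24 = 2280.00, centroid at (55.50, 198.00).
ΣA = 6240.00 cm²
ΣAX̄ = (1680.00)(4.00) + (2280.00)(55.50) + (2280.00)(55.50) = 259800.00 cm³
ΣAȲ = (1680.00)(105.00) + (2280.00)(12.00) + (2280.00)(198.00) = 655200.00 cm³
X̄ = 259800.00 / 6240.00 = 41.63 cm
Ȳ = 655200.00 / 6240.00 = 105.00 cm

X̄ = 41.63 cm, Ȳ = 105.00 cm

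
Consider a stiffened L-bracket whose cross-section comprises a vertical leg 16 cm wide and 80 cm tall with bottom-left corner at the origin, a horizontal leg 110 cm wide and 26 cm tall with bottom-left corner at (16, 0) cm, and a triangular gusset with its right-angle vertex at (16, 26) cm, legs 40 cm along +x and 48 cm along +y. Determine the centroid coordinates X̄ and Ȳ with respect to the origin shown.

X̄ = 47.35 cm, Ȳ = 25.24 cm

Part | A | x̄ᵢ | ȳᵢ | A·x̄ᵢ | A·ȳᵢ
vertical leg | 1280.00 | 8.00 | 40.00 | 10240.00 | 51200.00
horizontal leg | 2860.00 | 71.00 | 13.00 | 203060.00 | 37180.00
gusset | 960.00 | 29.33 | 42.00 | 28160.00 | 40320.00
Σ | 5100.00 |  |  | 241460.00 | 128700.00
X̄ = 241460.00 / 5100.00 = 47.35 cm
Ȳ = 128700.00 / 5100.00 = 25.24 cm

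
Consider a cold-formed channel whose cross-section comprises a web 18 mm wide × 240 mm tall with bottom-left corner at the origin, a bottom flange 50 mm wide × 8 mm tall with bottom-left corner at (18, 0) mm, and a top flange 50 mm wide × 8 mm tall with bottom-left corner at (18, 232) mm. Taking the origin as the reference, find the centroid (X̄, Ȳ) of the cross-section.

web: A = 18 × 240 = 4320.00, centroid at (9.00, 120.00).
bottom flange: A = 50 × 8 = 400.00, centroid at (43.00, 4.00).
top flange: A = 50 × 8 = 400.00, centroid at (43.00, 236.00).
ΣA = 5120.00 mm²
ΣAX̄ = (4320.00)(9.00) + (400.00)(43.00) + (400.00)(43.00) = 73280.00 mm³
ΣAȲ = (4320.00)(120.00) + (400.00)(4.00) + (400.00)(236.00) = 614400.00 mm³
X̄ = 73280.00 / 5120.00 = 14.31 mm
Ȳ = 614400.00 / 5120.00 = 120.00 mm

X̄ = 14.31 mm, Ȳ = 120.00 mm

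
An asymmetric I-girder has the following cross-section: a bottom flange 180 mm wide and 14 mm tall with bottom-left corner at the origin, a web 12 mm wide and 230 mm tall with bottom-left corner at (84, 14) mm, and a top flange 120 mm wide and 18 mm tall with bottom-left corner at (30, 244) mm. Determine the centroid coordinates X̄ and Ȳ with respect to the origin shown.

X̄ = 90.00 mm, Ȳ = 123.68 mm

Part | A | x̄ᵢ | ȳᵢ | A·x̄ᵢ | A·ȳᵢ
bottom flange | 2520.00 | 90.00 | 7.00 | 226800.00 | 17640.00
web | 2760.00 | 90.00 | 129.00 | 248400.00 | 356040.00
top flange | 2160.00 | 90.00 | 253.00 | 194400.00 | 546480.00
Σ | 7440.00 |  |  | 669600.00 | 920160.00
X̄ = 669600.00 / 7440.00 = 90.00 mm
Ȳ = 920160.00 / 7440.00 = 123.68 mm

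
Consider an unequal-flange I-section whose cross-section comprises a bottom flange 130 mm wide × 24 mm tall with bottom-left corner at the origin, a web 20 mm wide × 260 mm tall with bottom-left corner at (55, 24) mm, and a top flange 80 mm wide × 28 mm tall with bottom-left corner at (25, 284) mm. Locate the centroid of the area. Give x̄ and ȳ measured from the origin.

x̄ = 65.00 mm, ȳ = 142.59 mm

bottom flange: A = 130 × 24 = 3120.00, centroid at (65.00, 12.00).
web: A = 20 × 260 = 5200.00, centroid at (65.00, 154.00).
top flange: A = 80 × 28 = 2240.00, centroid at (65.00, 298.00).
ΣA = 10560.00 mm², ΣAx̄ = 686400.00 mm³, ΣAȳ = 1505760.00 mm³.
x̄ = 686400.00/10560.00 = 65.00 mm; ȳ = 1505760.00/10560.00 = 142.59 mm.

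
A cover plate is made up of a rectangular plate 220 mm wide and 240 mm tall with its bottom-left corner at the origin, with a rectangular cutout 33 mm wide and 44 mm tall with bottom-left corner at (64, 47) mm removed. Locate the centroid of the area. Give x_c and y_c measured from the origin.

x_c = 110.83 mm, y_c = 121.44 mm

plate: A = 220 × 240 = 52800.00, centroid at (110.00, 120.00).
hole: A = −(33 × 44) = -1452.00, centroid at (80.50, 69.00).
ΣA = 51348.00 mm², ΣAx_c = 5691114.00 mm³, ΣAy_c = 6235812.00 mm³.
x_c = 5691114.00/51348.00 = 110.83 mm; y_c = 6235812.00/51348.00 = 121.44 mm.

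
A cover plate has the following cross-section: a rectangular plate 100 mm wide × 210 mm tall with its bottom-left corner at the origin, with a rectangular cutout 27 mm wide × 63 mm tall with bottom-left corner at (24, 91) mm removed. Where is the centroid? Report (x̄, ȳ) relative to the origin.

plate: A = 100 × 210 = 21000.00, centroid at (50.00, 105.00).
hole: A = −(27 × 63) = -1701.00, centroid at (37.50, 122.50).
ΣA = 19299.00 mm², ΣAx̄ = 986212.50 mm³, ΣAȳ = 1996627.50 mm³.
x̄ = 986212.50/19299.00 = 51.10 mm; ȳ = 1996627.50/19299.00 = 103.46 mm.

x̄ = 51.10 mm, ȳ = 103.46 mm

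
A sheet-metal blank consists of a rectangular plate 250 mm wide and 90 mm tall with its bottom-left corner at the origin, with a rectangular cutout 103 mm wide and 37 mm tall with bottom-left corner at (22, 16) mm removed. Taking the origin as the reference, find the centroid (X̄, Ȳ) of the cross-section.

plate: A = 250 × 90 = 22500.00, centroid at (125.00, 45.00).
hole: A = −(103 × 37) = -3811.00, centroid at (73.50, 34.50).
ΣA = 18689.00 mm², ΣAX̄ = 2532391.50 mm³, ΣAȲ = 881020.50 mm³.
X̄ = 2532391.50/18689.00 = 135.50 mm; Ȳ = 881020.50/18689.00 = 47.14 mm.

X̄ = 135.50 mm, Ȳ = 47.14 mm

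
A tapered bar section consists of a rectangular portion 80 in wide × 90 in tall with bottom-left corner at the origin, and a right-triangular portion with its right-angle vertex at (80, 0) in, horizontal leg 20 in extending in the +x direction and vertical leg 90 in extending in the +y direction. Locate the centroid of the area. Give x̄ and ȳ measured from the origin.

x̄ = 45.19 in, ȳ = 43.33 in

rectangular portion: A = 80 × 90 = 7200.00, centroid at (40.00, 45.00).
triangular portion: A = ½·20·90 = 900.00, centroid at (86.67, 30.00).
ΣA = 8100.00 in², ΣAx̄ = 366000.00 in³, ΣAȳ = 351000.00 in³.
x̄ = 366000.00/8100.00 = 45.19 in; ȳ = 351000.00/8100.00 = 43.33 in.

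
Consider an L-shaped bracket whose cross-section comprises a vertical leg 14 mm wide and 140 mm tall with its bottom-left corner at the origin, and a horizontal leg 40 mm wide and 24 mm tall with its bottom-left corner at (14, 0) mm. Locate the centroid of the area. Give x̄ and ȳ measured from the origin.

x̄ = 15.88 mm, ȳ = 50.93 mm

Part | A | x̄ᵢ | ȳᵢ | A·x̄ᵢ | A·ȳᵢ
vertical leg | 1960.00 | 7.00 | 70.00 | 13720.00 | 137200.00
horizontal leg | 960.00 | 34.00 | 12.00 | 32640.00 | 11520.00
Σ | 2920.00 |  |  | 46360.00 | 148720.00
x̄ = 46360.00 / 2920.00 = 15.88 mm
ȳ = 148720.00 / 2920.00 = 50.93 mm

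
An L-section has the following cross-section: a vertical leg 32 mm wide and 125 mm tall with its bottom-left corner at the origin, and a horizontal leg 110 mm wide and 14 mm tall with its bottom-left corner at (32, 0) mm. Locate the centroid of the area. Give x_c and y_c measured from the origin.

vertical leg: A = 32 × 125 = 4000.00, centroid at (16.00, 62.50).
horizontal leg: A = 110 × 14 = 1540.00, centroid at (87.00, 7.00).
ΣA = 5540.00 mm², ΣAx_c = 197980.00 mm³, ΣAy_c = 260780.00 mm³.
x_c = 197980.00/5540.00 = 35.74 mm; y_c = 260780.00/5540.00 = 47.07 mm.

x_c = 35.74 mm, y_c = 47.07 mm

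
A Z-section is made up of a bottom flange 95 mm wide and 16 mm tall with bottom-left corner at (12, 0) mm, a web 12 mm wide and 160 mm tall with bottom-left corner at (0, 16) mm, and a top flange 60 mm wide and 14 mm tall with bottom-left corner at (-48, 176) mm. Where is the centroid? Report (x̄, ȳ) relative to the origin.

bottom flange: A = 95 × 16 = 1520.00, centroid at (59.50, 8.00).
web: A = 12 × 160 = 1920.00, centroid at (6.00, 96.00).
top flange: A = 60 × 14 = 840.00, centroid at (-18.00, 183.00).
ΣA = 4280.00 mm², ΣAx̄ = 86840.00 mm³, ΣAȳ = 350200.00 mm³.
x̄ = 86840.00/4280.00 = 20.29 mm; ȳ = 350200.00/4280.00 = 81.82 mm.

x̄ = 20.29 mm, ȳ = 81.82 mm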